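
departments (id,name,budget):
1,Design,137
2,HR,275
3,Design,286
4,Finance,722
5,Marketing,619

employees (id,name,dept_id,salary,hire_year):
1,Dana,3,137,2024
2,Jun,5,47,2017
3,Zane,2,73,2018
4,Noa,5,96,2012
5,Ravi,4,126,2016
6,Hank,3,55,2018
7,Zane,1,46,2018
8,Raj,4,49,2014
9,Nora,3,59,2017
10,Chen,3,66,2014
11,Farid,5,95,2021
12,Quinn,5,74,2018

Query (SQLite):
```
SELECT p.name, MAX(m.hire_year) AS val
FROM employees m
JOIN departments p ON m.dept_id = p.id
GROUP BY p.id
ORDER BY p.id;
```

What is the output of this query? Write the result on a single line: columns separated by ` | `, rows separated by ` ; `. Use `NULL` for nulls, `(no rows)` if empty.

Design | 2018 ; HR | 2018 ; Design | 2024 ; Finance | 2016 ; Marketing | 2021

Join each employees row to its departments via dept_id.
Group joined rows by departments.id; compute MAX(m.hire_year) per group.
  1: ids {7} → MAX(m.hire_year)=2018
  2: ids {3} → MAX(m.hire_year)=2018
  3: ids {1, 6, 9, 10} → MAX(m.hire_year)=2024
  4: ids {5, 8} → MAX(m.hire_year)=2016
  5: ids {2, 4, 11, 12} → MAX(m.hire_year)=2021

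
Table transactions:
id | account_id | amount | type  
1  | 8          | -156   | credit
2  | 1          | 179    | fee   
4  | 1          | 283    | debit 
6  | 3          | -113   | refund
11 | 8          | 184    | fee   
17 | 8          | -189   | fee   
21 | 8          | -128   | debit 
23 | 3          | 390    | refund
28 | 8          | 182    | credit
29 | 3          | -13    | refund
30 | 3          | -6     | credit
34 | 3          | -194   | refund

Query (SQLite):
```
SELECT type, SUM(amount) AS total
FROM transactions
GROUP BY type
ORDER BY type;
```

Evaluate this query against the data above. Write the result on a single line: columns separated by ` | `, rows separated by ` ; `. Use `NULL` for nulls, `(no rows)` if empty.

Partition transactions by type; compute SUM(amount) within each group.
  credit: ids {1, 28, 30} → SUM(amount)=20
  debit: ids {4, 21} → SUM(amount)=155
  fee: ids {2, 11, 17} → SUM(amount)=174
  refund: ids {6, 23, 29, 34} → SUM(amount)=70

credit | 20 ; debit | 155 ; fee | 174 ; refund | 70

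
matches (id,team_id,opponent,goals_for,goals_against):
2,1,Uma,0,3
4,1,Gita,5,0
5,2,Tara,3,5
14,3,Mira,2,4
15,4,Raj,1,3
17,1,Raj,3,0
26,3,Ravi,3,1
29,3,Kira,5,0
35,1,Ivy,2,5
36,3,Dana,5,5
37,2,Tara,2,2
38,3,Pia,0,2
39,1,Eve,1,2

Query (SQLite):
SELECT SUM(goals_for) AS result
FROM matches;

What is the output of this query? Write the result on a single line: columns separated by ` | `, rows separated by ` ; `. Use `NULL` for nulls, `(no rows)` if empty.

All goals_for values: [0, 5, 3, 2, 1, 3, 3, 5, 2, 5, 2, 0, 1].
SUM of non-NULL values = 32.

32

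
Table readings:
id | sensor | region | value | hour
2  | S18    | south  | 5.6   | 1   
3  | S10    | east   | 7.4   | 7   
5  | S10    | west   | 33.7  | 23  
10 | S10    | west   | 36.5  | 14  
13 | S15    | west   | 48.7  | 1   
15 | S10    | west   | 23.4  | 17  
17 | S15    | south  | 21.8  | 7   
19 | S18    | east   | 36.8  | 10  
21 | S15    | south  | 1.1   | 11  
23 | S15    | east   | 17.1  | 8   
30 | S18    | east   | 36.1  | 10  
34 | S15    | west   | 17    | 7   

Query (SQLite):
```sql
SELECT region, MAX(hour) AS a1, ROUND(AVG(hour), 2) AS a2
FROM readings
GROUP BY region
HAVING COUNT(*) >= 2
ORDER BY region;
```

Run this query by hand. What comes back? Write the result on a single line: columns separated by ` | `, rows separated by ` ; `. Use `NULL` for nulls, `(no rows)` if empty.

Group readings by region.
Per group compute: MAX(hour), ROUND(AVG(hour), 2).
HAVING: drop groups with fewer than 2 rows.
  east: ids {3, 19, 23, 30} → MAX(hour)=10, ROUND(AVG(hour), 2)=8.75
  south: ids {2, 17, 21} → MAX(hour)=11, ROUND(AVG(hour), 2)=6.33
  west: ids {5, 10, 13, 15, 34} → MAX(hour)=23, ROUND(AVG(hour), 2)=12.4

east | 10 | 8.75 ; south | 11 | 6.33 ; west | 23 | 12.4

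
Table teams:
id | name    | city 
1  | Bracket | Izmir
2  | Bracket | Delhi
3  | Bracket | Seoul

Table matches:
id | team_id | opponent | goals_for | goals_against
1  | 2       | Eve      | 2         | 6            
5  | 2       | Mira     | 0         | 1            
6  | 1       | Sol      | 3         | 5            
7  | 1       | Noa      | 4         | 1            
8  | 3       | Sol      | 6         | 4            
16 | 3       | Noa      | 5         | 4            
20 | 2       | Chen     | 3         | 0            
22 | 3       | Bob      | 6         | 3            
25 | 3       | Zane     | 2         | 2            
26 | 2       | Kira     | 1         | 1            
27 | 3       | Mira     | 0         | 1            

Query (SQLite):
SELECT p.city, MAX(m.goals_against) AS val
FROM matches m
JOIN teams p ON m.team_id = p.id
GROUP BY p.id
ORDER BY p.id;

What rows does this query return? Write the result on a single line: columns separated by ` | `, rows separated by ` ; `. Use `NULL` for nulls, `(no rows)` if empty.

Join each matches row to its teams via team_id.
Group joined rows by teams.id; compute MAX(m.goals_against) per group.
  1: ids {6, 7} → MAX(m.goals_against)=5
  2: ids {1, 5, 20, 26} → MAX(m.goals_against)=6
  3: ids {8, 16, 22, 25, 27} → MAX(m.goals_against)=4

Izmir | 5 ; Delhi | 6 ; Seoul | 4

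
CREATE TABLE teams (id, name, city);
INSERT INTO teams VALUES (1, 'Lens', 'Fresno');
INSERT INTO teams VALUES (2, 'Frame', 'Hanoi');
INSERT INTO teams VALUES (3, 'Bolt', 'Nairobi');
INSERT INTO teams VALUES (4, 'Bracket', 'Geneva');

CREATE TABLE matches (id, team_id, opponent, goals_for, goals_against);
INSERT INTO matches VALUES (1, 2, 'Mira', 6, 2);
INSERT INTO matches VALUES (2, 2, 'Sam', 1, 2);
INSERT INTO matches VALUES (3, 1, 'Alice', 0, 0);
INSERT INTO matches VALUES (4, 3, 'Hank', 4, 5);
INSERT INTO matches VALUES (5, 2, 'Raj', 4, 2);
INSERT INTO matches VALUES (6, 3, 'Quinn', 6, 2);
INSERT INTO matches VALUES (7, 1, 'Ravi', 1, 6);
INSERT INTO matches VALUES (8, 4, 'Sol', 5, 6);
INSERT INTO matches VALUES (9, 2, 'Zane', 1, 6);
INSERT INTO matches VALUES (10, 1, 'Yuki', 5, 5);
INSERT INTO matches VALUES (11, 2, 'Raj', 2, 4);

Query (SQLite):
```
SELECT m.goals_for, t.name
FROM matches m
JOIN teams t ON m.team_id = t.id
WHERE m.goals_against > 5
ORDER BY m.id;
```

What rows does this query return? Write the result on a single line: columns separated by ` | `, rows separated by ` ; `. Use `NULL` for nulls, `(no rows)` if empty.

Each matches row matches the teams row where team_id = teams.id.
Then keep rows with m.goals_against > 5.

1 | Lens ; 5 | Bracket ; 1 | Frame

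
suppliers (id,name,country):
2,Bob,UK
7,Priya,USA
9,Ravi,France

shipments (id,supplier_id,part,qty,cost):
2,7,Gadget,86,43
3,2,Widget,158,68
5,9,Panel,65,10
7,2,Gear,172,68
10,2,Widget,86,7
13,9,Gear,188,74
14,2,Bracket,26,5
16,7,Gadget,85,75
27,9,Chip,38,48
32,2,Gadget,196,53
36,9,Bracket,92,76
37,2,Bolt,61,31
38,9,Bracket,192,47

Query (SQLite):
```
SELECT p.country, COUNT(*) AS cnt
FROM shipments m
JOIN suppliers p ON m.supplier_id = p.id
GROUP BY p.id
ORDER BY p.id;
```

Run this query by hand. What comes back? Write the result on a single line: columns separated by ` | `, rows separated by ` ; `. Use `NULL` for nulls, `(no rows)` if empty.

UK | 6 ; USA | 2 ; France | 5

Join each shipments row to its suppliers via supplier_id.
Group joined rows by suppliers.id; compute COUNT(*) per group.
  2: ids {3, 7, 10, 14, 32, 37} → COUNT(*)=6
  7: ids {2, 16} → COUNT(*)=2
  9: ids {5, 13, 27, 36, 38} → COUNT(*)=5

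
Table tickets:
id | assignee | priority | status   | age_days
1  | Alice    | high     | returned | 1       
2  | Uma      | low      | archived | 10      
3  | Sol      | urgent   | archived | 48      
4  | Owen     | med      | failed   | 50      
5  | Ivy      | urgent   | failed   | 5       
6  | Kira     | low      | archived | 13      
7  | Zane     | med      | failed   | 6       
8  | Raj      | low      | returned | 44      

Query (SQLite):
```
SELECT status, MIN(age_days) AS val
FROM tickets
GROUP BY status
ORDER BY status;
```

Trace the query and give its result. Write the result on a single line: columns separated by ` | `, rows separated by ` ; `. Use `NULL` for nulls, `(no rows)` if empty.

Partition tickets by status; compute MIN(age_days) within each group.
  archived: ids {2, 3, 6} → MIN(age_days)=10
  failed: ids {4, 5, 7} → MIN(age_days)=5
  returned: ids {1, 8} → MIN(age_days)=1

archived | 10 ; failed | 5 ; returned | 1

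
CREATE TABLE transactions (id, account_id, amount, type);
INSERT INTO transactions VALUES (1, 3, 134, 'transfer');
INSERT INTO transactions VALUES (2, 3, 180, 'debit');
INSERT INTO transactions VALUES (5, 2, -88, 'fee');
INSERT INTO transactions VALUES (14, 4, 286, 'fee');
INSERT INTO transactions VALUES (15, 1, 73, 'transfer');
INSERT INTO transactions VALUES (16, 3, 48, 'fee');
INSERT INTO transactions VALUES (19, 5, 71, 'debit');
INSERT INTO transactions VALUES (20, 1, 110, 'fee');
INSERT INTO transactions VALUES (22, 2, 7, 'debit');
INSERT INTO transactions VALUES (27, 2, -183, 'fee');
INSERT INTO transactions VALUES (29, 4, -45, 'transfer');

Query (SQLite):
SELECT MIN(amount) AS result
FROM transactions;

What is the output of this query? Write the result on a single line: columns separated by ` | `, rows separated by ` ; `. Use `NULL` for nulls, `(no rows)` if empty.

All amount values: [134, 180, -88, 286, 73, 48, 71, 110, 7, -183, -45].
MIN of non-NULL values = -183.

-183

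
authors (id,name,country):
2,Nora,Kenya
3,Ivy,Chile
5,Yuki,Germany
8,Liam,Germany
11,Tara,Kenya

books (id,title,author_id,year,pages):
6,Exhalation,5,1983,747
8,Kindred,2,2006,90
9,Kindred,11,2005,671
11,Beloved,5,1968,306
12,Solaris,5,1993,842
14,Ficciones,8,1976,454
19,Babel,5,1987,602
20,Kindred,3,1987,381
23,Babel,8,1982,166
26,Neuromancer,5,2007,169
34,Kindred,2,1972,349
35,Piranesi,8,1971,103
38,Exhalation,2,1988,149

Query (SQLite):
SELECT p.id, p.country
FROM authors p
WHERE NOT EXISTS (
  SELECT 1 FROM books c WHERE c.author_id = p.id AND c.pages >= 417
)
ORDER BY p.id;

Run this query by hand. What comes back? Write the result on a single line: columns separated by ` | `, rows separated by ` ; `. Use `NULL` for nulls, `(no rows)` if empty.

For each authors row, check whether any books with matching author_id has pages >= 417.
Keep rows where that is false.

2 | Kenya ; 3 | Chile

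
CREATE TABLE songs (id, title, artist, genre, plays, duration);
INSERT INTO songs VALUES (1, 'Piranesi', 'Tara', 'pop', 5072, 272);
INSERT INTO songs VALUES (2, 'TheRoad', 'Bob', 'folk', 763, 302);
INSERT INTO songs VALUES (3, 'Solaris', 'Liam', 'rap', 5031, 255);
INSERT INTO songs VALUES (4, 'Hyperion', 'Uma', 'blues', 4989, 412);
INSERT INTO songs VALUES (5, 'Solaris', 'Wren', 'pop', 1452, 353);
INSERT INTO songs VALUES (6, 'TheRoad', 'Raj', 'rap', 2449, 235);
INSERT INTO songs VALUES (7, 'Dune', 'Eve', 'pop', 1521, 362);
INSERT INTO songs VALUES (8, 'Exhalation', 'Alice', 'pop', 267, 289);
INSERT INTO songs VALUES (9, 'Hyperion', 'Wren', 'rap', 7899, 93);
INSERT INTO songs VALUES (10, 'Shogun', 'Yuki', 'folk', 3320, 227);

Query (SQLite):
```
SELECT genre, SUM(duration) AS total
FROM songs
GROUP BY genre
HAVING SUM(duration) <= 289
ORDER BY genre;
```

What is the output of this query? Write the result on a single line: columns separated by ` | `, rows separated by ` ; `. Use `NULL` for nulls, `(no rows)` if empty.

(no rows)

Partition songs by genre; compute SUM(duration) within each group.
HAVING: keep groups where SUM(duration) <= 289.
  blues: ids {4} → SUM(duration)=412
  folk: ids {2, 10} → SUM(duration)=529
  pop: ids {1, 5, 7, 8} → SUM(duration)=1276
  rap: ids {3, 6, 9} → SUM(duration)=583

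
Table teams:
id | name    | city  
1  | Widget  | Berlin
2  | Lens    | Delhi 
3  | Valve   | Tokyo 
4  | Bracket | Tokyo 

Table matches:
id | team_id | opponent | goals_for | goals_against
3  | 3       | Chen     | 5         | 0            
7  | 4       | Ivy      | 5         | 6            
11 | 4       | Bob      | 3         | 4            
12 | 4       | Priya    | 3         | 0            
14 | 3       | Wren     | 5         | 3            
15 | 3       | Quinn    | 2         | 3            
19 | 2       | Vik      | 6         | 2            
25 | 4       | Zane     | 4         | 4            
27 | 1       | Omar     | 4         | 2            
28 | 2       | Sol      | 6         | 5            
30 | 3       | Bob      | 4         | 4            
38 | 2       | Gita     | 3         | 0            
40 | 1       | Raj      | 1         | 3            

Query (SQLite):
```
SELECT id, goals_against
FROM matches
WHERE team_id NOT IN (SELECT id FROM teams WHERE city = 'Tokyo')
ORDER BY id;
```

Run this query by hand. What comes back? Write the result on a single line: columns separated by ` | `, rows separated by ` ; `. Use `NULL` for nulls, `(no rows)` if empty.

19 | 2 ; 27 | 2 ; 28 | 5 ; 38 | 0 ; 40 | 3

Inner query: teams.id where city = 'Tokyo'.
Outer: keep matches rows whose team_id is not in that set.
Inner query → {3, 4}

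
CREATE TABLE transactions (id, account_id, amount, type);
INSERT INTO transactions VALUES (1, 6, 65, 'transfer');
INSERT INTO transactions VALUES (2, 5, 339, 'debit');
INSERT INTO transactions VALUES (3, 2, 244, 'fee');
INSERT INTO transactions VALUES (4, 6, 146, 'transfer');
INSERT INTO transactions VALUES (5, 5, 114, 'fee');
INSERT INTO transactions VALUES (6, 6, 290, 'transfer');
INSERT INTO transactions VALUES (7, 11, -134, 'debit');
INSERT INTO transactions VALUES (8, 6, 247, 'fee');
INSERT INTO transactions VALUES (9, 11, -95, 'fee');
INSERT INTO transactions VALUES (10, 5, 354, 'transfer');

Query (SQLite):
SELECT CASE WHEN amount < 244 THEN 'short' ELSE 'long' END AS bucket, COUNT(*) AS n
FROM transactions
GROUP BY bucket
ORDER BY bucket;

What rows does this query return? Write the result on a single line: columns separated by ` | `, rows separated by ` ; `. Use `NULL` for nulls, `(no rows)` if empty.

long | 5 ; short | 5

Bucket rows by amount < 244 → 'short' else 'long'; count each bucket.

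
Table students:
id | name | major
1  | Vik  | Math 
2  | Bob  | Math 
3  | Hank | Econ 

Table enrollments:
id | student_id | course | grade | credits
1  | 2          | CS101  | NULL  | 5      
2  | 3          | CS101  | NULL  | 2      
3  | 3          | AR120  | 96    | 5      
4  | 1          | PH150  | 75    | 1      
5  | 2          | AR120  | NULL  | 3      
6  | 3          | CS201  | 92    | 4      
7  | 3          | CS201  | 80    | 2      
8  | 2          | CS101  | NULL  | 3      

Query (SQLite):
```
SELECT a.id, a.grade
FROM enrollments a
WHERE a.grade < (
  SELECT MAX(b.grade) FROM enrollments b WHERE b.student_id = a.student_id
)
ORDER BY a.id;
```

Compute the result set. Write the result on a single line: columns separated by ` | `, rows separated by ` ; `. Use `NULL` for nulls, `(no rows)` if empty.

6 | 92 ; 7 | 80

For each enrollments row a, compute MAX(grade) over rows sharing a.student_id.
Keep row a if a.grade < that per-group MAX.
  student_id=1: MAX(grade) = 75
  student_id=2: MAX(grade) = NULL
  student_id=3: MAX(grade) = 96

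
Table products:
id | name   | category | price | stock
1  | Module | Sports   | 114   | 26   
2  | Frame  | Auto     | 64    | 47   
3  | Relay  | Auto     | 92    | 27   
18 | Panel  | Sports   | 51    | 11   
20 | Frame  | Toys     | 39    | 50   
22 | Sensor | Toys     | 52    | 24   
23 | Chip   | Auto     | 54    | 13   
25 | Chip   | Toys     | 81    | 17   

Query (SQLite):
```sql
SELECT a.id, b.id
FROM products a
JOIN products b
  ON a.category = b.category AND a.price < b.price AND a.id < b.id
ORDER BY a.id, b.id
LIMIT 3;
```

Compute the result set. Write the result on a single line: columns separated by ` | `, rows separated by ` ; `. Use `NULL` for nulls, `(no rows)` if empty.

2 | 3 ; 20 | 22 ; 20 | 25

Pairs (a,b) with same category, a.price < b.price, a.id < b.id.
category groups: Auto:{2,3,23} Sports:{1,18} Toys:{20,22,25}
Ordered by (a.id, b.id); first 3.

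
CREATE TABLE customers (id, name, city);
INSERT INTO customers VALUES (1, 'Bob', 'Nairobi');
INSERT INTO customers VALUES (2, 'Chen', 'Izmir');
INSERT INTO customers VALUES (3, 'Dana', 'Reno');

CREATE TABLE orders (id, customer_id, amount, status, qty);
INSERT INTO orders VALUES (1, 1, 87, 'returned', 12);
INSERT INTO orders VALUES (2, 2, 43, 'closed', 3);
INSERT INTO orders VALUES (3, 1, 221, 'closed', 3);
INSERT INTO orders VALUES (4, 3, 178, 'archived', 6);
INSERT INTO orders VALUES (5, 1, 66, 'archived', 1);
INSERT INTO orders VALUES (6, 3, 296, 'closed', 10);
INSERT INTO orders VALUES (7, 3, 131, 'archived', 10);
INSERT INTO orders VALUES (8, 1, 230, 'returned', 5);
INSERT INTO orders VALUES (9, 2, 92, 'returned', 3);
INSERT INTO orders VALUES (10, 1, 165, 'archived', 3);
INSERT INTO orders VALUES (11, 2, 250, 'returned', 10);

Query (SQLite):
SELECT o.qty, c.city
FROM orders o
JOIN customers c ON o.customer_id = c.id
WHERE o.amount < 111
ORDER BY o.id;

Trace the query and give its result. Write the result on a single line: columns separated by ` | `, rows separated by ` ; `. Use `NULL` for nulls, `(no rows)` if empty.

Each orders row matches the customers row where customer_id = customers.id.
Then keep rows with o.amount < 111.

12 | Nairobi ; 3 | Izmir ; 1 | Nairobi ; 3 | Izmir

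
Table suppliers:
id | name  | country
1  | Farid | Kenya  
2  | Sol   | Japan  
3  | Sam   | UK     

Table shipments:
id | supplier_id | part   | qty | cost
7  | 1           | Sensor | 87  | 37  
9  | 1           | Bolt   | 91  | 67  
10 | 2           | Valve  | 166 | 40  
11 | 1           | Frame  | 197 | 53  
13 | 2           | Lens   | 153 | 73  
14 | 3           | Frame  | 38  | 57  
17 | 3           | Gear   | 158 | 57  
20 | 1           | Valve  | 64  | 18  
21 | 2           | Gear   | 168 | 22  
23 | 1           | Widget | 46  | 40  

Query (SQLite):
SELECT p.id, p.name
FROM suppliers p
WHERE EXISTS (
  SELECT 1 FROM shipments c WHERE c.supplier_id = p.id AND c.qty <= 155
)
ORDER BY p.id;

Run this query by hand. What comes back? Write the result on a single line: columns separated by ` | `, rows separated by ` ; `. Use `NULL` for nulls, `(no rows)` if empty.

1 | Farid ; 2 | Sol ; 3 | Sam

For each suppliers row, check whether any shipments with matching supplier_id has qty <= 155.
Keep rows where that is true.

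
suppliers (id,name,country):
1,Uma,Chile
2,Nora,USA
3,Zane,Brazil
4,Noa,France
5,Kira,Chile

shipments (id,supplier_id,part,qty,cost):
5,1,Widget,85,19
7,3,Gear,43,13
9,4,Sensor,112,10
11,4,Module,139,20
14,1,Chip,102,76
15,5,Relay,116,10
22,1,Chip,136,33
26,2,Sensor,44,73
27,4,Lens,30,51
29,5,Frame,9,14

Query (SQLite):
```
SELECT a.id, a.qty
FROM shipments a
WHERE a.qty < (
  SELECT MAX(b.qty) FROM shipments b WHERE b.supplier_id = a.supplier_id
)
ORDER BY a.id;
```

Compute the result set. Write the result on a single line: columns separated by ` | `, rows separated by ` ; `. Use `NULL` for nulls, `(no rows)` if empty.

For each shipments row a, compute MAX(qty) over rows sharing a.supplier_id.
Keep row a if a.qty < that per-group MAX.
  supplier_id=1: MAX(qty) = 136
  supplier_id=2: MAX(qty) = 44
  supplier_id=3: MAX(qty) = 43
  supplier_id=4: MAX(qty) = 139
  supplier_id=5: MAX(qty) = 116

5 | 85 ; 9 | 112 ; 14 | 102 ; 27 | 30 ; 29 | 9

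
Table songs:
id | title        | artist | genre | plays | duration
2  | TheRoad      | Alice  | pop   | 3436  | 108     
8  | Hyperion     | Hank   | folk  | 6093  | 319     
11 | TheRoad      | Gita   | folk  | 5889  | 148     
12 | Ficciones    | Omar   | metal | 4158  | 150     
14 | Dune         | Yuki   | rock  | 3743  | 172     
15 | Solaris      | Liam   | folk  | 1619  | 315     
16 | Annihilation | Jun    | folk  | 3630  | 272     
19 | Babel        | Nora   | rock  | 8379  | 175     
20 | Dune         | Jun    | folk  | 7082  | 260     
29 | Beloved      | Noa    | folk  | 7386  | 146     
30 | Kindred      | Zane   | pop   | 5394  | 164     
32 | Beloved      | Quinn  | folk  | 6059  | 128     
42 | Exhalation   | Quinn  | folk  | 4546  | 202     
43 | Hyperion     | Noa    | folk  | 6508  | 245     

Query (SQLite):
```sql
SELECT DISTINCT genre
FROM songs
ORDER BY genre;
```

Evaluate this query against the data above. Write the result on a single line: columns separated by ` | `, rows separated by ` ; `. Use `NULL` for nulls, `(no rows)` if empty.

folk ; metal ; pop ; rock

Collect distinct genre values from songs.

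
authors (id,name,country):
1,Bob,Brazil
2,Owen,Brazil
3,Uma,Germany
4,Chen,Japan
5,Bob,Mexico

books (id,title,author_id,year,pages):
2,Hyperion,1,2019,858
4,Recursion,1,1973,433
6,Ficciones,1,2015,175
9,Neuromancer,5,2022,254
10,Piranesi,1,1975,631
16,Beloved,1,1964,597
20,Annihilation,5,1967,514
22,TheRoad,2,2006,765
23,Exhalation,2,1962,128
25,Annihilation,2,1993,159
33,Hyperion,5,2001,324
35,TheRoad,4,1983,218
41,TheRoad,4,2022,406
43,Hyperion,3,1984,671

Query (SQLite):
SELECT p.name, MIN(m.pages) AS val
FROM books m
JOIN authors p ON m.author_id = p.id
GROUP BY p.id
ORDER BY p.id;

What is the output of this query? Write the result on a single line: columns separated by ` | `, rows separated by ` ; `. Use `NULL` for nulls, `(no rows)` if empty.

Bob | 175 ; Owen | 128 ; Uma | 671 ; Chen | 218 ; Bob | 254

Join each books row to its authors via author_id.
Group joined rows by authors.id; compute MIN(m.pages) per group.
  1: ids {2, 4, 6, 10, 16} → MIN(m.pages)=175
  2: ids {22, 23, 25} → MIN(m.pages)=128
  3: ids {43} → MIN(m.pages)=671
  4: ids {35, 41} → MIN(m.pages)=218
  5: ids {9, 20, 33} → MIN(m.pages)=254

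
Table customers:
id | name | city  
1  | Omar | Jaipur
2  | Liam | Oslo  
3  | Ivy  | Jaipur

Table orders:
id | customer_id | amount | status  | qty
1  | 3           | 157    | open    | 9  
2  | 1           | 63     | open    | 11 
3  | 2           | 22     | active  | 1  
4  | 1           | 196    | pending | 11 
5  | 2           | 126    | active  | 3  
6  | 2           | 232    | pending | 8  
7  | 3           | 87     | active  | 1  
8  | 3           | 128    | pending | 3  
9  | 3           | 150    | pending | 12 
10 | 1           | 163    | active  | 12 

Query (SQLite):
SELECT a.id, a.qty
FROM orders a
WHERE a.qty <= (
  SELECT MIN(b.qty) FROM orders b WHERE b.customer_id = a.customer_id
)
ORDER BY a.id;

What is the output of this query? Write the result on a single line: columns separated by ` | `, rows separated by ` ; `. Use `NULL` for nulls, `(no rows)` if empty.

2 | 11 ; 3 | 1 ; 4 | 11 ; 7 | 1

For each orders row a, compute MIN(qty) over rows sharing a.customer_id.
Keep row a if a.qty <= that per-group MIN.
  customer_id=1: MIN(qty) = 11
  customer_id=2: MIN(qty) = 1
  customer_id=3: MIN(qty) = 1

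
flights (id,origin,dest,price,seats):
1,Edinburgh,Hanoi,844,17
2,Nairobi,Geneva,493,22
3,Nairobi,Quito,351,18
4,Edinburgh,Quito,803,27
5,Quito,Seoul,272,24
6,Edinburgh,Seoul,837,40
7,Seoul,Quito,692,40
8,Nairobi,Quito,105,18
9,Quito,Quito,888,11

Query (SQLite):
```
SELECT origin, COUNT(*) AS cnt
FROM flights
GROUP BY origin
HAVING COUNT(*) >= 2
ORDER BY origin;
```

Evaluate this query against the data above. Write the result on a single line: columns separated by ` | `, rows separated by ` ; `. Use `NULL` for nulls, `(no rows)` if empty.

Edinburgh | 3 ; Nairobi | 3 ; Quito | 2

Partition flights by origin; compute COUNT(*) within each group.
HAVING: keep groups with count ≥ 2.
  Edinburgh: ids {1, 4, 6} → COUNT(*)=3
  Nairobi: ids {2, 3, 8} → COUNT(*)=3
  Quito: ids {5, 9} → COUNT(*)=2
  Seoul: ids {7} → COUNT(*)=1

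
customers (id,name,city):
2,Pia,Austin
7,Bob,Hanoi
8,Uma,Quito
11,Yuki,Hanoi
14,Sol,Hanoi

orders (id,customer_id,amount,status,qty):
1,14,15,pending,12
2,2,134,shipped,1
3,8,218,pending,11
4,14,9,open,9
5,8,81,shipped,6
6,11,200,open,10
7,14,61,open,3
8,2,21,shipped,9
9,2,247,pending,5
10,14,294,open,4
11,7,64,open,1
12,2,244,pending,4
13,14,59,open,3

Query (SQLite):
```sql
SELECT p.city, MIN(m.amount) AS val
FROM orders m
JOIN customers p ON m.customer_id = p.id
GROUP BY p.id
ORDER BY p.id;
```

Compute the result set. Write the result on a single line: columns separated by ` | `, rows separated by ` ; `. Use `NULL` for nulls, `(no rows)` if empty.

Join each orders row to its customers via customer_id.
Group joined rows by customers.id; compute MIN(m.amount) per group.
  2: ids {2, 8, 9, 12} → MIN(m.amount)=21
  7: ids {11} → MIN(m.amount)=64
  8: ids {3, 5} → MIN(m.amount)=81
  11: ids {6} → MIN(m.amount)=200
  14: ids {1, 4, 7, 10, 13} → MIN(m.amount)=9

Austin | 21 ; Hanoi | 64 ; Quito | 81 ; Hanoi | 200 ; Hanoi | 9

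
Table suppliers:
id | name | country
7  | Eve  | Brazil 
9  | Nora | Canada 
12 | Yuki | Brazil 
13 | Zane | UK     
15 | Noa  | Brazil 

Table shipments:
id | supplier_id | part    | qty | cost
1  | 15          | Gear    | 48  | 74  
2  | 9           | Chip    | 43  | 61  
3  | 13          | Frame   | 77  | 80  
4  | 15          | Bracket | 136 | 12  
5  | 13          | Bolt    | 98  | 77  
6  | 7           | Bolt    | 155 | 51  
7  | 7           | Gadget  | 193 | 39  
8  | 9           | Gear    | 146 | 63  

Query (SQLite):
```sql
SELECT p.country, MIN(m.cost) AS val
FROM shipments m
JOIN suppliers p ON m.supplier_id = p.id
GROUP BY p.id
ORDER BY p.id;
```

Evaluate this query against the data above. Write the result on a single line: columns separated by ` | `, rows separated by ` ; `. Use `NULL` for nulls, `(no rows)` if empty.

Join each shipments row to its suppliers via supplier_id.
Group joined rows by suppliers.id; compute MIN(m.cost) per group.
  7: ids {6, 7} → MIN(m.cost)=39
  9: ids {2, 8} → MIN(m.cost)=61
  13: ids {3, 5} → MIN(m.cost)=77
  15: ids {1, 4} → MIN(m.cost)=12

Brazil | 39 ; Canada | 61 ; UK | 77 ; Brazil | 12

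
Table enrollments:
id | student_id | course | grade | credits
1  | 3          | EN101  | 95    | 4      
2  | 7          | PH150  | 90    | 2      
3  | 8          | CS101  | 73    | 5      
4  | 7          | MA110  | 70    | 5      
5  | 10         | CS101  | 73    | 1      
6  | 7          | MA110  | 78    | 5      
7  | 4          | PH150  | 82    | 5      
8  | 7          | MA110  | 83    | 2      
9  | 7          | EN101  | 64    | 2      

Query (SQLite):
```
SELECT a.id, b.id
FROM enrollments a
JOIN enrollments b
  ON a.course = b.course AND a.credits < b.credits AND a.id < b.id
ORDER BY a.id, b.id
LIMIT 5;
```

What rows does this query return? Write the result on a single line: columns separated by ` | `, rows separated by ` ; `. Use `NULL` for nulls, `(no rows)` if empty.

Pairs (a,b) with same course, a.credits < b.credits, a.id < b.id.
course groups: CS101:{3,5} EN101:{1,9} MA110:{4,6,8} PH150:{2,7}
Ordered by (a.id, b.id); first 5.

2 | 7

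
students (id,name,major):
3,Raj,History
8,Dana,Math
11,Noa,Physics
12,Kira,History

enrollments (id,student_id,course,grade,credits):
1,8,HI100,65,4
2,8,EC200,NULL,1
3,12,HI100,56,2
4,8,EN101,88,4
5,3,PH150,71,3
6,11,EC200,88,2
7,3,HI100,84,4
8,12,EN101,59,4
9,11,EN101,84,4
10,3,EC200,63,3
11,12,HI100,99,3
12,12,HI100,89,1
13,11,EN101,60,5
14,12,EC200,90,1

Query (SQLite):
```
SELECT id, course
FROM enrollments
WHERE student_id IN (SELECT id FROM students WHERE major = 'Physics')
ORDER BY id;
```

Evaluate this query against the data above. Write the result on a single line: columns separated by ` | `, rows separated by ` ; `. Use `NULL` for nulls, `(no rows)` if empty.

Inner query: students.id where major = 'Physics'.
Outer: keep enrollments rows whose student_id is in that set.
Inner query → {11}

6 | EC200 ; 9 | EN101 ; 13 | EN101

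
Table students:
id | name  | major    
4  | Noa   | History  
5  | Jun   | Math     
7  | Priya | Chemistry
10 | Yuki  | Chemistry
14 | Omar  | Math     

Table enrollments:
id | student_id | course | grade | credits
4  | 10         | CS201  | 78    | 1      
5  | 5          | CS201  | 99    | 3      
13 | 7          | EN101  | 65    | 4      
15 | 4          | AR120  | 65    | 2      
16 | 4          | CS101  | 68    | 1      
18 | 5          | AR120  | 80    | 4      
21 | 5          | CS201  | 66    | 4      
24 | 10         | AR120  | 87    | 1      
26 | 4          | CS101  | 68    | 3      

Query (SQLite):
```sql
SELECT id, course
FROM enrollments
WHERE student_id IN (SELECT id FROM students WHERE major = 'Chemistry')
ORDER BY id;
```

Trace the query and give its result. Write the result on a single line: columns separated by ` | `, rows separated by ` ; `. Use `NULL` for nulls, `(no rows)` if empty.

4 | CS201 ; 13 | EN101 ; 24 | AR120

Inner query: students.id where major = 'Chemistry'.
Outer: keep enrollments rows whose student_id is in that set.
Inner query → {7, 10}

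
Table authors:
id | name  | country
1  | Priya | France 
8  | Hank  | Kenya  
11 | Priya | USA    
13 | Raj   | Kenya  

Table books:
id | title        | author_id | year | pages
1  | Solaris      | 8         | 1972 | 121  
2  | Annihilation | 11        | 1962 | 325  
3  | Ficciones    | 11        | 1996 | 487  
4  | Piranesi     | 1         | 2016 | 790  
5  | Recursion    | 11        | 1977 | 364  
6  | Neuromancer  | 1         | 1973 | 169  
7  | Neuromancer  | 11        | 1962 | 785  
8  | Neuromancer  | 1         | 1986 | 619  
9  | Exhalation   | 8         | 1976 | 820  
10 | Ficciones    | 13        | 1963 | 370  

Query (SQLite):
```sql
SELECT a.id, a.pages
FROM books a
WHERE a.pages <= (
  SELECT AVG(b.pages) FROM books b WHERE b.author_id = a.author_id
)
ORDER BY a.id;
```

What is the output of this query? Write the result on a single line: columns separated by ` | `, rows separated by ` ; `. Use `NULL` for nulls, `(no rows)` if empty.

For each books row a, compute AVG(pages) over rows sharing a.author_id.
Keep row a if a.pages <= that per-group AVG.
  author_id=1: AVG(pages) = 526.0
  author_id=8: AVG(pages) = 470.5
  author_id=11: AVG(pages) = 490.25
  author_id=13: AVG(pages) = 370.0

1 | 121 ; 2 | 325 ; 3 | 487 ; 5 | 364 ; 6 | 169 ; 10 | 370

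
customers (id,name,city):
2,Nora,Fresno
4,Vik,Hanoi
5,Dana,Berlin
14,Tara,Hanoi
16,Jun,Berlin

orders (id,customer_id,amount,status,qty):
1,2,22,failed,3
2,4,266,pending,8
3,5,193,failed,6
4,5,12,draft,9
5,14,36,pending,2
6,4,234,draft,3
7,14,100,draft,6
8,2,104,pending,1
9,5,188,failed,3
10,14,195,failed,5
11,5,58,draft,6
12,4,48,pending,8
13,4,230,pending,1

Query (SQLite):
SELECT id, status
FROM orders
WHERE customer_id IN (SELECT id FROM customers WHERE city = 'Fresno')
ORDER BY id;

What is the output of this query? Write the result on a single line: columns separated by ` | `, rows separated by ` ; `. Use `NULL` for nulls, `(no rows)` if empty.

1 | failed ; 8 | pending

Inner query: customers.id where city = 'Fresno'.
Outer: keep orders rows whose customer_id is in that set.
Inner query → {2}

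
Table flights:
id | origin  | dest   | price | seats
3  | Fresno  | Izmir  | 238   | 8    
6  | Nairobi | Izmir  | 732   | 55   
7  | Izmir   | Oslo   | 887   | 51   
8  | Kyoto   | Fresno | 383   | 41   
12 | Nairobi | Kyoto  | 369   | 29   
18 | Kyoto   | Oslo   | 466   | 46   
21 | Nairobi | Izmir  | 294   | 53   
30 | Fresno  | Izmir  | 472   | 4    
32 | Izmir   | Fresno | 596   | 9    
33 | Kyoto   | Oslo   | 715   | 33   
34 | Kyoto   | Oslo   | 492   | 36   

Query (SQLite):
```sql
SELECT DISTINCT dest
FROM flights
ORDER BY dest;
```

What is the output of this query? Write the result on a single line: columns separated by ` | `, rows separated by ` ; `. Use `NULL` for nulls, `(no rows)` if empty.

Fresno ; Izmir ; Kyoto ; Oslo

Collect distinct dest values from flights.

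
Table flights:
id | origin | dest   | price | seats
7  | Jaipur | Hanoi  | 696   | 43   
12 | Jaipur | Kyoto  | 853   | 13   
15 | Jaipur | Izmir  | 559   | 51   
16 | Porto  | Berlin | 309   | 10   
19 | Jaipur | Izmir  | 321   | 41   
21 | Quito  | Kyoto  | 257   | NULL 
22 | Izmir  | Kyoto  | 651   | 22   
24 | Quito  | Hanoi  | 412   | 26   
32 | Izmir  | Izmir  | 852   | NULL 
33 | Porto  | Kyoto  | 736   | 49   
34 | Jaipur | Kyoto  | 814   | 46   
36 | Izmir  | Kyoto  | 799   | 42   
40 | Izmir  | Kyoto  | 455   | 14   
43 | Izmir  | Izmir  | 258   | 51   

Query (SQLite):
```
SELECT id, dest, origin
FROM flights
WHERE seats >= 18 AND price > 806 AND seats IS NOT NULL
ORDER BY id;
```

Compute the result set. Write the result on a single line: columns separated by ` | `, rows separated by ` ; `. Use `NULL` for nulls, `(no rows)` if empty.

34 | Kyoto | Jaipur

seats >= 18: ids {7, 15, 19, 22, 24, 33, 34, 36, 43}
price > 806: ids {12, 32, 34}
seats IS NOT NULL: ids {7, 12, 15, 16, 19, 22, 24, 33, 34, 36, 40, 43}
Combine with AND.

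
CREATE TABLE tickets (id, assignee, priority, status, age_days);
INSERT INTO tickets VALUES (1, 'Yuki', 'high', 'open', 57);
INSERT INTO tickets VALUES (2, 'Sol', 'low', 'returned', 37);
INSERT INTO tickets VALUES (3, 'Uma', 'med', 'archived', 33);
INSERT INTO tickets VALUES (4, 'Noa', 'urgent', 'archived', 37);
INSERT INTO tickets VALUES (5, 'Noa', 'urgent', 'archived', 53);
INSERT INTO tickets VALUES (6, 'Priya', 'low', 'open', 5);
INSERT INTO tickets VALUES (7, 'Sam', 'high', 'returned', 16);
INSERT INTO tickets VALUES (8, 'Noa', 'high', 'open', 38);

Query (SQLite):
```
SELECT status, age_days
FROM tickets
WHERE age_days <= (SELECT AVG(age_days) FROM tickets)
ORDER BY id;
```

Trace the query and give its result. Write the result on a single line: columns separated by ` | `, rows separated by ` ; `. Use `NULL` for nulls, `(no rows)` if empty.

Scalar subquery: AVG(age_days) over all tickets rows = 34.5.
Keep rows where age_days <= that value.

archived | 33 ; open | 5 ; returned | 16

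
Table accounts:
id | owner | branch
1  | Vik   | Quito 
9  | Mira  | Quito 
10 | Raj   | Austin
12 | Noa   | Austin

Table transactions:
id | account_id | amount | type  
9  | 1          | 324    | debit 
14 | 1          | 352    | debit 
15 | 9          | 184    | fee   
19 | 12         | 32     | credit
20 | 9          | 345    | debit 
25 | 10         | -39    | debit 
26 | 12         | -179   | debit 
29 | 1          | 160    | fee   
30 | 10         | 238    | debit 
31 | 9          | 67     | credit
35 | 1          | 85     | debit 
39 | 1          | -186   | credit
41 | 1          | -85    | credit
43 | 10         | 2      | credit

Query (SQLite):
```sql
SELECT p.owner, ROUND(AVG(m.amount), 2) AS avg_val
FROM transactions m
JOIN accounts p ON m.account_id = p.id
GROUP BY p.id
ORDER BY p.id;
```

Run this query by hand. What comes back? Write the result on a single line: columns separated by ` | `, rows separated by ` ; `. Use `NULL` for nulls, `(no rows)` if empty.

Join each transactions row to its accounts via account_id.
Group joined rows by accounts.id; compute ROUND(AVG(m.amount), 2) per group.
  1: ids {9, 14, 29, 35, 39, 41} → ROUND(AVG(m.amount), 2)=108.33
  9: ids {15, 20, 31} → ROUND(AVG(m.amount), 2)=198.67
  10: ids {25, 30, 43} → ROUND(AVG(m.amount), 2)=67
  12: ids {19, 26} → ROUND(AVG(m.amount), 2)=-73.5

Vik | 108.33 ; Mira | 198.67 ; Raj | 67 ; Noa | -73.5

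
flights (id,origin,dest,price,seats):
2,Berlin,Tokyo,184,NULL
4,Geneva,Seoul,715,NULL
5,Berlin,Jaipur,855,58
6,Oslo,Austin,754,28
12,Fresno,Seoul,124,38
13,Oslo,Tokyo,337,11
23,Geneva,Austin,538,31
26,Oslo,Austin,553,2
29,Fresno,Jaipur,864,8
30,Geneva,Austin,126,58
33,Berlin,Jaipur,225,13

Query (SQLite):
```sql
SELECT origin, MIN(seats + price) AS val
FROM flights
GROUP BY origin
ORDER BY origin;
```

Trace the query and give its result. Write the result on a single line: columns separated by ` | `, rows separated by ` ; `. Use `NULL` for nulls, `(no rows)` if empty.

Berlin | 238 ; Fresno | 162 ; Geneva | 184 ; Oslo | 348

For each row compute seats + price.
Group by origin; take MIN of the expression per group.
  Berlin: ids {2, 5, 33} → MIN(seats + price)=238
  Fresno: ids {12, 29} → MIN(seats + price)=162
  Geneva: ids {4, 23, 30} → MIN(seats + price)=184
  Oslo: ids {6, 13, 26} → MIN(seats + price)=348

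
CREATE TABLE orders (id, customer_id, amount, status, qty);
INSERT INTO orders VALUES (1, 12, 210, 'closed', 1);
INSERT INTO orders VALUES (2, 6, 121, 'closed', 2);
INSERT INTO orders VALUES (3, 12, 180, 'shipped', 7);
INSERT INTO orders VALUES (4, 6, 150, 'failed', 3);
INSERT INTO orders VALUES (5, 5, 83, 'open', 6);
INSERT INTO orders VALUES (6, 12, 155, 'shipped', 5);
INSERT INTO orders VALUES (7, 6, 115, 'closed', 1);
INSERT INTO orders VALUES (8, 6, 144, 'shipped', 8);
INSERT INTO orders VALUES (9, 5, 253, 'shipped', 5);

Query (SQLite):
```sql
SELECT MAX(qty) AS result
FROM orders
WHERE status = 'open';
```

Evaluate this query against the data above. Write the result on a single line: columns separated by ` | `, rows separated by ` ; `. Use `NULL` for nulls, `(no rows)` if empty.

Rows where status='open' → qty values: [6].
MAX of non-NULL values = 6.

6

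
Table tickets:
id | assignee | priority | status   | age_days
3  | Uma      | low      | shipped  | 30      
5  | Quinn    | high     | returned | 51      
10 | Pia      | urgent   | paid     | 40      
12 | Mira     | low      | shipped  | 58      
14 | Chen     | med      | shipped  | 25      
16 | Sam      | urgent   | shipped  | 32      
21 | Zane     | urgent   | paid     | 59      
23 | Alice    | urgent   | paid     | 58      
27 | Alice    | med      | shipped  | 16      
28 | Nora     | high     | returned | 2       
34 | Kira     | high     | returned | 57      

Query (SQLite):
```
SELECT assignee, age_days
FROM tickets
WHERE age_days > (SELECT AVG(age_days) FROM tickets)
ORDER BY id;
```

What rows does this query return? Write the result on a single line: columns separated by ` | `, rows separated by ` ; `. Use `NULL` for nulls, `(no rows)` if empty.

Scalar subquery: AVG(age_days) over all tickets rows = 38.909091 (≈; comparison uses full precision).
Keep rows where age_days > that value.

Quinn | 51 ; Pia | 40 ; Mira | 58 ; Zane | 59 ; Alice | 58 ; Kira | 57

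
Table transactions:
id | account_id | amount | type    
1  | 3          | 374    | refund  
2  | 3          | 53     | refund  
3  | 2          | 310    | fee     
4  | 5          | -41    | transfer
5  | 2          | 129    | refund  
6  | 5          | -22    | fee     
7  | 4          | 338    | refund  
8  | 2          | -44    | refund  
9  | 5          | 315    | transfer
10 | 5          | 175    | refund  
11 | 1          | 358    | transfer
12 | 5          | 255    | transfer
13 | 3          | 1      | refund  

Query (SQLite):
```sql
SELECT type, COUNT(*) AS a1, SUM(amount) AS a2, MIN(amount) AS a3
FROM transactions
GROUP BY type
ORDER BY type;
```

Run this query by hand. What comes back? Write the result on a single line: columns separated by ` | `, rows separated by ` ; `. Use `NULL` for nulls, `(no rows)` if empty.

fee | 2 | 288 | -22 ; refund | 7 | 1026 | -44 ; transfer | 4 | 887 | -41

Group transactions by type.
Per group compute: COUNT(*), SUM(amount), MIN(amount).
  fee: ids {3, 6} → COUNT(*)=2, SUM(amount)=288, MIN(amount)=-22
  refund: ids {1, 2, 5, 7, 8, 10, 13} → COUNT(*)=7, SUM(amount)=1026, MIN(amount)=-44
  transfer: ids {4, 9, 11, 12} → COUNT(*)=4, SUM(amount)=887, MIN(amount)=-41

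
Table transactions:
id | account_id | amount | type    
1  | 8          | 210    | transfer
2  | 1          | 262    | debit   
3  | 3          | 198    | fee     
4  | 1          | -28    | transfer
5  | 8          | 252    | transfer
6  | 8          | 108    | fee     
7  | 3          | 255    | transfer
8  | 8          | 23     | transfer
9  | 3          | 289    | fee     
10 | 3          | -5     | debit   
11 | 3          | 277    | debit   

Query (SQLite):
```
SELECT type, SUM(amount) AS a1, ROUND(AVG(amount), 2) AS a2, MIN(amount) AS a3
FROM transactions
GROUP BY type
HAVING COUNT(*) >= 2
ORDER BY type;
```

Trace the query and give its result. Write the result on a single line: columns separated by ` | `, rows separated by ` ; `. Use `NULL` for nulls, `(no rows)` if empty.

Group transactions by type.
Per group compute: SUM(amount), ROUND(AVG(amount), 2), MIN(amount).
HAVING: drop groups with fewer than 2 rows.
  debit: ids {2, 10, 11} → SUM(amount)=534, ROUND(AVG(amount), 2)=178, MIN(amount)=-5
  fee: ids {3, 6, 9} → SUM(amount)=595, ROUND(AVG(amount), 2)=198.33, MIN(amount)=108
  transfer: ids {1, 4, 5, 7, 8} → SUM(amount)=712, ROUND(AVG(amount), 2)=142.4, MIN(amount)=-28

debit | 534 | 178 | -5 ; fee | 595 | 198.33 | 108 ; transfer | 712 | 142.4 | -28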